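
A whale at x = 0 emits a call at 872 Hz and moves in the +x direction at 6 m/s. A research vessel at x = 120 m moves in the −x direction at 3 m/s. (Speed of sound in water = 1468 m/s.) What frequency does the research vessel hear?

877 Hz

The observer lies on the +x side, so the source is heading toward the observer and the observer is heading toward the source.
With source approaching and observer approaching, f' = f · (v + v_o)/(v − v_s).
f' = 872 × (1468 + 3)/(1468 − 6) = 872 × 1471/1462 ≈ 877 Hz.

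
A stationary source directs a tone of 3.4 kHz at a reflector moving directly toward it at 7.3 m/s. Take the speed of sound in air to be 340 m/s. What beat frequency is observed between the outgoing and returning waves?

149 Hz

The reflector first receives the wave as a moving observer: f₁ = f₀ · (v + u)/v = 3.4 × (340 + 7.3)/340 ≈ 3.4730 kHz.
The reflection then acts as a moving source: f₂ = f₁ · v/(v − u) ≈ 3.5492 kHz.
Equivalently f₂ = f₀ · (v + u)/(v − u).
Beat frequency (with f₀ = 3400 Hz): |f₂ − f₀| = 2u·f₀/(v − u) = 2 × 7.3 × 3400/332.7 ≈ 149 Hz.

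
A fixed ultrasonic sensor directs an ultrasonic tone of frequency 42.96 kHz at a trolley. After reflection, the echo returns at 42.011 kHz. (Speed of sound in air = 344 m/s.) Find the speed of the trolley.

3.8 m/s

Double Doppler shift off a moving reflector: f₂ = f₀ · (v + u)/(v − u) (u > 0 toward emitter).
Rearranging, u = v · (f₂ − f₀)/(f₂ + f₀) = 344 × -0.949/84.971 ≈ -3.8 m/s.
So the trolley is moving at 3.8 m/s away from the emitter.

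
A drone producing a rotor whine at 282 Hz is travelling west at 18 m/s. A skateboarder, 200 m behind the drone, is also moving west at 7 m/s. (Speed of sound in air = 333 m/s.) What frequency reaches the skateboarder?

The skateboarder is behind, so the drone is moving away from it while the skateboarder is moving toward the drone.
General Doppler shift: f' = f · (v + v_o)/(v + v_s).
f' = 282 × (333 + 7)/(333 + 18) = 282 × 340/351 ≈ 273 Hz.

273 Hz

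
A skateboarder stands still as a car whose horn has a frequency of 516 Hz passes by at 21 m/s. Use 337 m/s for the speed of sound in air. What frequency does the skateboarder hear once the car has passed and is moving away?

486 Hz

Receding: f₂ = f · v/(v + v_s) = 516 × 337/358 ≈ 486 Hz.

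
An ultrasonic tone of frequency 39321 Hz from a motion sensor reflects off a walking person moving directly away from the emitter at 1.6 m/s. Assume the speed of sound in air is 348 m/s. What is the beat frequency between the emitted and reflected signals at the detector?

360 Hz

At the walking person (a moving observer), f₁ = f₀ · (v − u)/v = 39321 × 346.4/348 ≈ 39140 Hz.
The reflection then acts as a moving source: f₂ = f₁ · v/(v + u) ≈ 38961 Hz.
Equivalently f₂ = f₀ · (v − u)/(v + u).
Beat frequency: |f₂ − f₀| = 2u·f₀/(v + u) = 2 × 1.6 × 39321/349.6 ≈ 360 Hz.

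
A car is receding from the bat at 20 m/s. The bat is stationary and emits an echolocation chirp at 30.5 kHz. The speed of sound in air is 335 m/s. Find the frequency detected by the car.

28.7 kHz

Moving observer, stationary source: f' = f · (v − v_o)/v.
f' = 30.5 × (335 − 20)/335 = 30.5 × 315/335 ≈ 28.7 kHz.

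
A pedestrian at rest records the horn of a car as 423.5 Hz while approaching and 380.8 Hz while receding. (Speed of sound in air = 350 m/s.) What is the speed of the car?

18.6 m/s

f₁/f₂ = (v + v_s)/(v − v_s), so v_s = v · (f₁ − f₂)/(f₁ + f₂).
v_s = 350 × (423.5 − 380.8)/(423.5 + 380.8) = 350 × 42.7/804.3 ≈ 18.6 m/s.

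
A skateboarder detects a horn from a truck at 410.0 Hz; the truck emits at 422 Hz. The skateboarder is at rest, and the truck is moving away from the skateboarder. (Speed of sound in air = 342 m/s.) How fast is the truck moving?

10.0 m/s

f' = f · v/(v + v_s) ⇒ v_s = v · |1 − f/f'|.
v_s = 342 × |1 − 422/410.0| = 342 × 0.02927 ≈ 10.0 m/s.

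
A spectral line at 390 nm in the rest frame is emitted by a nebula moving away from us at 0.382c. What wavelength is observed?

583.2 nm

Relativistic Doppler for wavelength: λ' = λ₀ · √((1 + β)/(1 − β)).
λ' = 390 × √(1.3820/0.6180) = 390 × 1.49541 ≈ 583.2 nm.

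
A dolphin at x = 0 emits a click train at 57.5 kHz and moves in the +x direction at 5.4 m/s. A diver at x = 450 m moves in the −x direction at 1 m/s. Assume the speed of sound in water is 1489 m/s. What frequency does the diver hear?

The observer lies on the +x side, so the source is heading toward the observer and the observer is heading toward the source.
General Doppler shift: f' = f · (v + v_o)/(v − v_s).
f' = 57.5 × (1489 + 1)/(1489 − 5.4) = 57.5 × 1490/1483.6 ≈ 57.7 kHz.

57.7 kHz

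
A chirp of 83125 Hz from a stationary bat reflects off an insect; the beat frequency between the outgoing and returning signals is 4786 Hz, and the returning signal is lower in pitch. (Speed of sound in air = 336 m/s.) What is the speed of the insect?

Double Doppler shift off a moving reflector: f₂ = f₀ · (v + u)/(v − u) (u > 0 toward emitter).
Returning signal is lower, so f₂ = f₀ − Δf = 83125 − 4786 = 78339 Hz.
Rearranging, u = v · (f₂ − f₀)/(f₂ + f₀) = 336 × -4786/161464 ≈ -10.0 m/s.
So the insect is moving at 10.0 m/s away from the emitter.

10.0 m/s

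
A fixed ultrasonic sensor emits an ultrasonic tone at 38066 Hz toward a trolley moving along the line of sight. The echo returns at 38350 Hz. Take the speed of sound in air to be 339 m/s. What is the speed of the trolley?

Double Doppler shift off a moving reflector: f₂ = f₀ · (v + u)/(v − u) (u > 0 toward emitter).
Rearranging, u = v · (f₂ − f₀)/(f₂ + f₀) = 339 × 284/76416 ≈ 1.26 m/s.
So the trolley is moving at 1.26 m/s toward the emitter.

1.26 m/s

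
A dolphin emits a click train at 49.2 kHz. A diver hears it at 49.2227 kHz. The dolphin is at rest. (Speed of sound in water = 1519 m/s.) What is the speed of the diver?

0.70 m/s

f' > f, so the diver is approaching.
f' = f · (v + v_o)/v ⇒ v_o = v · |f'/f − 1|.
v_o = 1519 × |49.2227/49.2 − 1| = 1519 × 0.0004614 ≈ 0.70 m/s.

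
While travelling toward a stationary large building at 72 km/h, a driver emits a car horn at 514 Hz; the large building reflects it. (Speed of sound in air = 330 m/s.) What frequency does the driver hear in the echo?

72 km/h = 20 m/s.
The large building receives the sound from a moving source: f₁ = f₀ · v/(v − v_e) = 514 × 330/310 ≈ 547 Hz.
On the return leg the driver is a moving observer: f₂ = f₁ · (v + v_e)/v = 547 × 350/330 ≈ 580 Hz.
Equivalently f₂ = f₀ · (v + v_e)/(v − v_e).

580 Hz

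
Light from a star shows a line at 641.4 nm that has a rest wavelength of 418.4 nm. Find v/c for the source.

0.403c

λ'/λ₀ = 1.5330 > 1 (redshift), so the source is receding.
λ'/λ₀ = √((1 + β)/(1 − β)) for a receding source ⇒ β = (r² − 1)/(r² + 1) with r = λ'/λ₀.
β = (2.3500 − 1)/(2.3500 + 1) ≈ 0.403.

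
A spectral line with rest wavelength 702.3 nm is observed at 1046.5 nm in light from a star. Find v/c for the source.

λ'/λ₀ = 1.4901 > 1 (redshift), so the source is receding.
λ'/λ₀ = √((1 + β)/(1 − β)) for a receding source ⇒ β = (r² − 1)/(r² + 1) with r = λ'/λ₀.
β = (2.2204 − 1)/(2.2204 + 1) ≈ 0.379.

0.379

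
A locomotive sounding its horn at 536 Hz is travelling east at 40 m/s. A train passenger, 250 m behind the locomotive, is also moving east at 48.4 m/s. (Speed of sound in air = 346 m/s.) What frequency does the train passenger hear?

548 Hz

The train passenger is behind, so the locomotive is moving away from it while the train passenger is moving toward the locomotive.
With source receding and observer approaching, f' = f · (v + v_o)/(v + v_s).
f' = 536 × (346 + 48.4)/(346 + 40) = 536 × 394.4/386 ≈ 548 Hz.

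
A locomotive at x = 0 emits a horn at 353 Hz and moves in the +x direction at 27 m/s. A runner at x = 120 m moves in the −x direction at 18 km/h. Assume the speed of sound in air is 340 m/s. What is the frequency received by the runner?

389 Hz

18 km/h = 5 m/s.
The observer lies on the +x side, so the source is heading toward the observer and the observer is heading toward the source.
With source approaching and observer approaching, f' = f · (v + v_o)/(v − v_s).
f' = 353 × (340 + 5)/(340 − 27) = 353 × 345/313 ≈ 389 Hz.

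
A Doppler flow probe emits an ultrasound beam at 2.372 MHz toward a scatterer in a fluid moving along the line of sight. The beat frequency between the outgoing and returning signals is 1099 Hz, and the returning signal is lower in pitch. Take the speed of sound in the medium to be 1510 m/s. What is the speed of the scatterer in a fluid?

Double Doppler shift off a moving reflector: f₂ = f₀ · (v + u)/(v − u) (u > 0 toward emitter).
Returning signal is lower, so f₂ = f₀ − Δf = 2372000 − 1099 = 2370901 Hz.
Rearranging, u = v · (f₂ − f₀)/(f₂ + f₀) = 1510 × -1099/4742901 ≈ -0.35 m/s.
So the scatterer in a fluid is moving at 0.35 m/s away from the emitter.

0.35 m/s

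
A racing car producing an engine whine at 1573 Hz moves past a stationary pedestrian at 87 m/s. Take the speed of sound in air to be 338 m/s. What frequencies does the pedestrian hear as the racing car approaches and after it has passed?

2118 Hz approaching; 1251 Hz receding

Approaching: f₁ = f · v/(v − v_s) = 1573 × 338/251 ≈ 2118 Hz.
Receding: f₂ = f · v/(v + v_s) = 1573 × 338/425 ≈ 1251 Hz.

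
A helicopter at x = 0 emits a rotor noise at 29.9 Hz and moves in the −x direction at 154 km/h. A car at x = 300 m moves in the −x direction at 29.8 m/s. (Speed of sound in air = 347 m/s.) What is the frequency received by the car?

28.9 Hz

154 km/h = 42.78 m/s.
The observer lies on the +x side, so the source is heading away from the observer and the observer is heading toward the source.
With source receding and observer approaching, f' = f · (v + v_o)/(v + v_s).
f' = 29.9 × (347 + 29.8)/(347 + 42.78) = 29.9 × 376.8/389.78 ≈ 28.9 Hz.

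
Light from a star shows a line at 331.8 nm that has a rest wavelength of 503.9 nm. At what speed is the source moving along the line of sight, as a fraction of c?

λ'/λ₀ = 0.6585 < 1 (blueshift), so the source is approaching.
λ'/λ₀ = √((1 − β)/(1 + β)) for an approaching source ⇒ β = (1 − r²)/(1 + r²) with r = λ'/λ₀.
β = (1 − 0.4336)/(1 + 0.4336) ≈ 0.395.

0.395c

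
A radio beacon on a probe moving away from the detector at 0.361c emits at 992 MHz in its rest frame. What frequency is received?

Relativistic Doppler for frequency: f' = f₀ · √((1 − β)/(1 + β)).
f' = 992 × √(0.6390/1.3610) = 992 × 0.68521 ≈ 679.7 MHz.

679.7 MHz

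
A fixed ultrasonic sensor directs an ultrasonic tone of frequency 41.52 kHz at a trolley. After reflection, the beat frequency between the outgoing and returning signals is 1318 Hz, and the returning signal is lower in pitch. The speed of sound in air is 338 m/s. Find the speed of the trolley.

5.5 m/s

Double Doppler shift off a moving reflector: f₂ = f₀ · (v + u)/(v − u) (u > 0 toward emitter).
Returning signal is lower, so f₂ = f₀ − Δf = 41520 − 1318 = 40202 Hz.
Rearranging, u = v · (f₂ − f₀)/(f₂ + f₀) = 338 × -1318/81722 ≈ -5.5 m/s.
So the trolley is moving at 5.5 m/s away from the emitter.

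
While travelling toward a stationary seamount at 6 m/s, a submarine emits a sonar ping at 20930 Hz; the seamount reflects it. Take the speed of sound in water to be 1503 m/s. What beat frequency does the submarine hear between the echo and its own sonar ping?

The seamount receives the sound from a moving source: f₁ = f₀ · v/(v − v_e) = 20930 × 1503/1497 ≈ 21013.9 Hz.
On the return leg the submarine is a moving observer: f₂ = f₁ · (v + v_e)/v = 21013.9 × 1509/1503 ≈ 21097.8 Hz.
Equivalently f₂ = f₀ · (v + v_e)/(v − v_e).
Beat against the emitted tone: |f₂ − f₀| = 2v_e·f₀/(v − v_e) = 2 × 6 × 20930/1497 ≈ 168 Hz.

168 Hz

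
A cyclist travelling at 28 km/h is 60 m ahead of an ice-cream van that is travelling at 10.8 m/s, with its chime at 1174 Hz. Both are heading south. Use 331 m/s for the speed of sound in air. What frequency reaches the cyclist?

1185 Hz

28 km/h = 7.778 m/s.
The cyclist is ahead, so the ice-cream van is moving toward it while the cyclist is moving away from the ice-cream van.
Both move, so f' = f · (v − v_o)/(v − v_s).
f' = 1174 × (331 − 7.778)/(331 − 10.8) = 1174 × 323.22/320.2 ≈ 1185 Hz.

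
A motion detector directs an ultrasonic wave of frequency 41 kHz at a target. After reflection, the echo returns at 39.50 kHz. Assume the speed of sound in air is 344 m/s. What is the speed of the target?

Double Doppler shift off a moving reflector: f₂ = f₀ · (v + u)/(v − u) (u > 0 toward emitter).
Rearranging, u = v · (f₂ − f₀)/(f₂ + f₀) = 344 × -1.50/80.50 ≈ -6.4 m/s.
So the target is moving at 6.4 m/s away from the emitter.

6.4 m/s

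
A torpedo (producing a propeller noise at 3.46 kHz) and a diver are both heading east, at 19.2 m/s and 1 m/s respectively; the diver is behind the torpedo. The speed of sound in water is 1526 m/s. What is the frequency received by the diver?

3.42 kHz

The diver is behind, so the torpedo is moving away from it while the diver is moving toward the torpedo.
With source receding and observer approaching, f' = f · (v + v_o)/(v + v_s).
f' = 3.46 × (1526 + 1)/(1526 + 19.2) = 3.46 × 1527/1545.2 ≈ 3.42 kHz.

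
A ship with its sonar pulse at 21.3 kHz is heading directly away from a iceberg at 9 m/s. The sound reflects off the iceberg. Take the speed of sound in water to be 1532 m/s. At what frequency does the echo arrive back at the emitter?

The iceberg receives the sound from a moving source: f₁ = f₀ · v/(v + v_e) = 21.3 × 1532/1541 ≈ 21.2 kHz.
On the return leg the ship is a moving observer: f₂ = f₁ · (v − v_e)/v = 21.2 × 1523/1532 ≈ 21.1 kHz.

21.1 kHz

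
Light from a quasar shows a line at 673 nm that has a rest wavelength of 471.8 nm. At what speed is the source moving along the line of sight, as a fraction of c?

0.341

λ'/λ₀ = 1.4265 > 1 (redshift), so the source is receding.
λ'/λ₀ = √((1 + β)/(1 − β)) for a receding source ⇒ β = (r² − 1)/(r² + 1) with r = λ'/λ₀.
β = (2.0348 − 1)/(2.0348 + 1) ≈ 0.341.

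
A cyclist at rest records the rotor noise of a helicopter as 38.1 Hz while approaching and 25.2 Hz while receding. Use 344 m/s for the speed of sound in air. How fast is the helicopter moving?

f₁/f₂ = (v + v_s)/(v − v_s), so v_s = v · (f₁ − f₂)/(f₁ + f₂).
v_s = 344 × (38.1 − 25.2)/(38.1 + 25.2) = 344 × 12.9/63.3 ≈ 70 m/s.

70 m/s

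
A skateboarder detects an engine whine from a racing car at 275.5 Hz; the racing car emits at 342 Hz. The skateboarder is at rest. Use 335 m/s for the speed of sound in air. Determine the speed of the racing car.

81 m/s

f' < f, so the racing car is receding.
f' = f · v/(v + v_s) ⇒ v_s = v · |1 − f/f'|.
v_s = 335 × |1 − 342/275.5| = 335 × 0.2414 ≈ 81 m/s.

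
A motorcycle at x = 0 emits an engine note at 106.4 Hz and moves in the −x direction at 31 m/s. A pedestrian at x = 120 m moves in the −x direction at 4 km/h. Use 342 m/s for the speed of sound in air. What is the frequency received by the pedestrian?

98 Hz

4 km/h = 1.111 m/s.
The observer lies on the +x side, so the source is heading away from the observer and the observer is heading toward the source.
With source receding and observer approaching, f' = f · (v + v_o)/(v + v_s).
f' = 106.4 × (342 + 1.111)/(342 + 31) = 106.4 × 343.11/373 ≈ 98 Hz.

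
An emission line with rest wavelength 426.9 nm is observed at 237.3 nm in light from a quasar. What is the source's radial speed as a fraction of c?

0.528c

λ'/λ₀ = 0.5559 < 1 (blueshift), so the source is approaching.
λ'/λ₀ = √((1 − β)/(1 + β)) for an approaching source ⇒ β = (1 − r²)/(1 + r²) with r = λ'/λ₀.
β = (1 − 0.3090)/(1 + 0.3090) ≈ 0.528.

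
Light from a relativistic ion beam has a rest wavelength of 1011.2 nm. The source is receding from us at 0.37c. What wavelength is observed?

Relativistic Doppler for wavelength: λ' = λ₀ · √((1 + β)/(1 − β)).
λ' = 1011.2 × √(1.3700/0.6300) = 1011.2 × 1.47465 ≈ 1491.2 nm.

1491.2 nm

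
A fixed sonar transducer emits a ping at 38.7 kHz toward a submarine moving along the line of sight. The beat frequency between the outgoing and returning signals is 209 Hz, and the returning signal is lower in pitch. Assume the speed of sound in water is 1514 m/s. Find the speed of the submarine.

Double Doppler shift off a moving reflector: f₂ = f₀ · (v + u)/(v − u) (u > 0 toward emitter).
Returning signal is lower, so f₂ = f₀ − Δf = 38700 − 209 = 38491 Hz.
Rearranging, u = v · (f₂ − f₀)/(f₂ + f₀) = 1514 × -209/77191 ≈ -4.1 m/s.
So the submarine is moving at 4.1 m/s away from the emitter.

4.1 m/s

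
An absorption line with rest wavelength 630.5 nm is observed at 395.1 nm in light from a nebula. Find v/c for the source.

0.436c

λ'/λ₀ = 0.6266 < 1 (blueshift), so the source is approaching.
λ'/λ₀ = √((1 − β)/(1 + β)) for an approaching source ⇒ β = (1 − r²)/(1 + r²) with r = λ'/λ₀.
β = (1 − 0.3927)/(1 + 0.3927) ≈ 0.436.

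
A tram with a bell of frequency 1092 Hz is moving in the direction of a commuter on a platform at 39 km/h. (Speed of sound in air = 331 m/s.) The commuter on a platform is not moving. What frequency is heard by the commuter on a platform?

1129 Hz

39 km/h = 10.83 m/s.
Moving source, stationary observer: f' = f · v/(v − v_s) since the source is approaching.
f' = 1092 × 331/(331 − 10.83) = 1092 × 331/320.2 ≈ 1129 Hz.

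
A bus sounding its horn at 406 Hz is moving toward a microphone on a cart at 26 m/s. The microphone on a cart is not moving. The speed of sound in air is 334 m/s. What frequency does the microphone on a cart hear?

440 Hz

With the source moving toward a stationary observer, f' = f · v/(v − v_s).
f' = 406 × 334/(334 − 26) = 406 × 334/308 ≈ 440 Hz.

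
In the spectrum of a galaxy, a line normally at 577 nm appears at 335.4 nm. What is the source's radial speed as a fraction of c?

0.495

λ'/λ₀ = 0.5813 < 1 (blueshift), so the source is approaching.
λ'/λ₀ = √((1 − β)/(1 + β)) for an approaching source ⇒ β = (1 − r²)/(1 + r²) with r = λ'/λ₀.
β = (1 − 0.3379)/(1 + 0.3379) ≈ 0.495.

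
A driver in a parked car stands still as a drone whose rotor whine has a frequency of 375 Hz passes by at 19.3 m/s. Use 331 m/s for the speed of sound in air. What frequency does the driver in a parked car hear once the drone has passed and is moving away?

Receding: f₂ = f · v/(v + v_s) = 375 × 331/350.3 ≈ 354 Hz.

354 Hz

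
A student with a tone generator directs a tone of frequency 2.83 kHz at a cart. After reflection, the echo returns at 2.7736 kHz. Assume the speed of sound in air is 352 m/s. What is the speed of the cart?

Double Doppler shift off a moving reflector: f₂ = f₀ · (v + u)/(v − u) (u > 0 toward emitter).
Rearranging, u = v · (f₂ − f₀)/(f₂ + f₀) = 352 × -0.0564/5.6036 ≈ -3.5 m/s.
So the cart is moving at 3.5 m/s away from the emitter.

3.5 m/s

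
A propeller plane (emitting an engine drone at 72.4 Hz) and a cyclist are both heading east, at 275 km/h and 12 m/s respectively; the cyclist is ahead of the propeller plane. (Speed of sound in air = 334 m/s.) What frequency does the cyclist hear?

275 km/h = 76.39 m/s.
The cyclist is ahead, so the propeller plane is moving toward it while the cyclist is moving away from the propeller plane.
Both move, so f' = f · (v − v_o)/(v − v_s).
f' = 72.4 × (334 − 12)/(334 − 76.39) = 72.4 × 322/257.61 ≈ 90 Hz.

90 Hz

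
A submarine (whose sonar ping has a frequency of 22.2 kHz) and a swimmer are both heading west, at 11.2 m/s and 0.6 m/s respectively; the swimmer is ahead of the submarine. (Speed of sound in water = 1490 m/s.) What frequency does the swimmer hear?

22.4 kHz

The swimmer is ahead, so the submarine is moving toward it while the swimmer is moving away from the submarine.
With source approaching and observer receding, f' = f · (v − v_o)/(v − v_s).
f' = 22.2 × (1490 − 0.6)/(1490 − 11.2) = 22.2 × 1489.4/1478.8 ≈ 22.4 kHz.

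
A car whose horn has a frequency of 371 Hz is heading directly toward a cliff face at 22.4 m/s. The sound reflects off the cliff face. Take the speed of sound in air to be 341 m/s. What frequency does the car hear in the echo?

The cliff face receives the sound from a moving source: f₁ = f₀ · v/(v − v_e) = 371 × 341/318.6 ≈ 397 Hz.
On the return leg the car is a moving observer: f₂ = f₁ · (v + v_e)/v = 397 × 363.4/341 ≈ 423 Hz.
Equivalently f₂ = f₀ · (v + v_e)/(v − v_e).

423 Hz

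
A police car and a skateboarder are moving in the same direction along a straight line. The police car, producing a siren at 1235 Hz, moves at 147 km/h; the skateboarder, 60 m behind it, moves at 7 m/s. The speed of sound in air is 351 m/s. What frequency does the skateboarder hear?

1128 Hz

147 km/h = 40.83 m/s.
The skateboarder is behind, so the police car is moving away from it while the skateboarder is moving toward the police car.
Both move, so f' = f · (v + v_o)/(v + v_s).
f' = 1235 × (351 + 7)/(351 + 40.83) = 1235 × 358/391.83 ≈ 1128 Hz.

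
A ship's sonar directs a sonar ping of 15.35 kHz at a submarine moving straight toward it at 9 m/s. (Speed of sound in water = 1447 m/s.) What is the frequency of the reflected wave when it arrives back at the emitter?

The submarine first receives the wave as a moving observer: f₁ = f₀ · (v + u)/v = 15.35 × (1447 + 9)/1447 ≈ 15.45 kHz.
The reflection then acts as a moving source: f₂ = f₁ · v/(v − u) ≈ 15.54 kHz.

15.54 kHz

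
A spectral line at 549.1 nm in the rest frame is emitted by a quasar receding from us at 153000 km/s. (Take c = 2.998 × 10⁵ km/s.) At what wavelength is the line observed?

964.4 nm

β = v/c = 153000/299800 = 0.5103.
Relativistic Doppler for wavelength: λ' = λ₀ · √((1 + β)/(1 − β)).
λ' = 549.1 × √(1.5103/0.4897) = 549.1 × 1.75627 ≈ 964.4 nm.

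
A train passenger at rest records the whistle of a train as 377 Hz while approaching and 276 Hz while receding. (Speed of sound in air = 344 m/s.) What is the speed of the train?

53 m/s

f₁/f₂ = (v + v_s)/(v − v_s), so v_s = v · (f₁ − f₂)/(f₁ + f₂).
v_s = 344 × (377 − 276)/(377 + 276) = 344 × 101/653 ≈ 53 m/s.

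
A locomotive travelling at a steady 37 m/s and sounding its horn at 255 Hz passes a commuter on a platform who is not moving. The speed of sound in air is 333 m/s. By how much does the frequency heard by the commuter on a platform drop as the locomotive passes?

57.4 Hz

Approaching: f₁ = f · v/(v − v_s) = 255 × 333/296 ≈ 286.9 Hz.
Receding: f₂ = f · v/(v + v_s) = 255 × 333/370 ≈ 229.5 Hz.
Drop: f₁ − f₂ = 2f·v·v_s/(v² − v_s²) = 2 × 255 × 333 × 37/(333² − 37²) ≈ 57.4 Hz.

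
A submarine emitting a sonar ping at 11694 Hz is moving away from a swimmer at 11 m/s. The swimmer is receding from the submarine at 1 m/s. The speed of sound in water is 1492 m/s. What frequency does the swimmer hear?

11601 Hz

General Doppler shift: f' = f · (v − v_o)/(v + v_s).
f' = 11694 × (1492 − 1)/(1492 + 11) = 11694 × 1491/1503 ≈ 11601 Hz.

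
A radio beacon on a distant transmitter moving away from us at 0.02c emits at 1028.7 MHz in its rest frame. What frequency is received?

1008.3 MHz

Relativistic Doppler for frequency: f' = f₀ · √((1 − β)/(1 + β)).
f' = 1028.7 × √(0.9800/1.0200) = 1028.7 × 0.98020 ≈ 1008.3 MHz.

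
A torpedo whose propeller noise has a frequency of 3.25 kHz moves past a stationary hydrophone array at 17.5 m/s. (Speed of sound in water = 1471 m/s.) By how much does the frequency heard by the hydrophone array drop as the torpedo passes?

0.0773 kHz

Approaching: f₁ = f · v/(v − v_s) = 3.25 × 1471/1453.5 ≈ 3.2891 kHz.
Receding: f₂ = f · v/(v + v_s) = 3.25 × 1471/1488.5 ≈ 3.2118 kHz.
Drop: f₁ − f₂ = 2f·v·v_s/(v² − v_s²) = 2 × 3.25 × 1471 × 17.5/(1471² − 17.5²) ≈ 0.0773 kHz.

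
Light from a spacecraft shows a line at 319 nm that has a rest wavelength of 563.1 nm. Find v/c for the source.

λ'/λ₀ = 0.5665 < 1 (blueshift), so the source is approaching.
λ'/λ₀ = √((1 − β)/(1 + β)) for an approaching source ⇒ β = (1 − r²)/(1 + r²) with r = λ'/λ₀.
β = (1 − 0.3209)/(1 + 0.3209) ≈ 0.514.

0.514c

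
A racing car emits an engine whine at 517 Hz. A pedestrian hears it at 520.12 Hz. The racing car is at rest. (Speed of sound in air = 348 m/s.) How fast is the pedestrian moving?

2.10 m/s

f' > f, so the pedestrian is approaching.
f' = f · (v + v_o)/v ⇒ v_o = v · |f'/f − 1|.
v_o = 348 × |520.12/517 − 1| = 348 × 0.006035 ≈ 2.10 m/s.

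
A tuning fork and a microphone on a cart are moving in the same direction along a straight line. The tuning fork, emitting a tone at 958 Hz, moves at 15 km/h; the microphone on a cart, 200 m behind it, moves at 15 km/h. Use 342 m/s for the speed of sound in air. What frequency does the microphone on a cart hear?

958 Hz

15 km/h = 4.167 m/s; 15 km/h = 4.167 m/s.
The microphone on a cart is behind, so the tuning fork is moving away from it while the microphone on a cart is moving toward the tuning fork.
Both move, so f' = f · (v + v_o)/(v + v_s).
f' = 958 × (342 + 4.167)/(342 + 4.167) = 958 × 346.17/346.17 ≈ 958 Hz.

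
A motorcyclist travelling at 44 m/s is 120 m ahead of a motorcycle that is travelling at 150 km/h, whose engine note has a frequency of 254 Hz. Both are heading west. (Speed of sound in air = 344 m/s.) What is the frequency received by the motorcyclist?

252 Hz

150 km/h = 41.67 m/s.
The motorcyclist is ahead, so the motorcycle is moving toward it while the motorcyclist is moving away from the motorcycle.
General Doppler shift: f' = f · (v − v_o)/(v − v_s).
f' = 254 × (344 − 44)/(344 − 41.67) = 254 × 300/302.33 ≈ 252 Hz.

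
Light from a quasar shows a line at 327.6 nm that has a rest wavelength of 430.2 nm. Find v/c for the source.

λ'/λ₀ = 0.7615 < 1 (blueshift), so the source is approaching.
λ'/λ₀ = √((1 − β)/(1 + β)) for an approaching source ⇒ β = (1 − r²)/(1 + r²) with r = λ'/λ₀.
β = (1 − 0.5799)/(1 + 0.5799) ≈ 0.266.

0.266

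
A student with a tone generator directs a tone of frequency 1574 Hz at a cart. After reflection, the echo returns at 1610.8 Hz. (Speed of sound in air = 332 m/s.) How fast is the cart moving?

Double Doppler shift off a moving reflector: f₂ = f₀ · (v + u)/(v − u) (u > 0 toward emitter).
Rearranging, u = v · (f₂ − f₀)/(f₂ + f₀) = 332 × 36.8/3184.8 ≈ 3.8 m/s.
So the cart is moving at 3.8 m/s toward the emitter.

3.8 m/s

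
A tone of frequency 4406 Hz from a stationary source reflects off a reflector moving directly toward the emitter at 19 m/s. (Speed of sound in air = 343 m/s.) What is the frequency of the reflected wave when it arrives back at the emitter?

The reflector first receives the wave as a moving observer: f₁ = f₀ · (v + u)/v = 4406 × (343 + 19)/343 ≈ 4650 Hz.
On reflection it acts as a source moving toward the stationary detector: f₂ = f₁ · v/(v − u) = 4650 × 343/324 ≈ 4923 Hz.
Equivalently f₂ = f₀ · (v + u)/(v − u).

4923 Hz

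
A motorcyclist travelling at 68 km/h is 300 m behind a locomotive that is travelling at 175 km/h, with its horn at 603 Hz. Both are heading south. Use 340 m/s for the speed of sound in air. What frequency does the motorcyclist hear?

175 km/h = 48.61 m/s; 68 km/h = 18.89 m/s.
The motorcyclist is behind, so the locomotive is moving away from it while the motorcyclist is moving toward the locomotive.
Both move, so f' = f · (v + v_o)/(v + v_s).
f' = 603 × (340 + 18.89)/(340 + 48.61) = 603 × 358.89/388.61 ≈ 557 Hz.

557 Hz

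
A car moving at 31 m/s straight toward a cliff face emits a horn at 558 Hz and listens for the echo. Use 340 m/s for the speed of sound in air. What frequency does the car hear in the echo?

The cliff face receives the sound from a moving source: f₁ = f₀ · v/(v − v_e) = 558 × 340/309 ≈ 614 Hz.
On the return leg the car is a moving observer: f₂ = f₁ · (v + v_e)/v = 614 × 371/340 ≈ 670 Hz.

670 Hz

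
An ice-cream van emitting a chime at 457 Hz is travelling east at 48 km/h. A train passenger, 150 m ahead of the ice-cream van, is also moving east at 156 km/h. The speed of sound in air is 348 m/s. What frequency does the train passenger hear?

416 Hz

48 km/h = 13.33 m/s; 156 km/h = 43.33 m/s.
The train passenger is ahead, so the ice-cream van is moving toward it while the train passenger is moving away from the ice-cream van.
General Doppler shift: f' = f · (v − v_o)/(v − v_s).
f' = 457 × (348 − 43.33)/(348 − 13.33) = 457 × 304.67/334.67 ≈ 416 Hz.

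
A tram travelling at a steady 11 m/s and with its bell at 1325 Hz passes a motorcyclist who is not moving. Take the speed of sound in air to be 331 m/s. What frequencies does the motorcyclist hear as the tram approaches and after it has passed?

1371 Hz approaching; 1282 Hz receding

Approaching: f₁ = f · v/(v − v_s) = 1325 × 331/320 ≈ 1371 Hz.
Receding: f₂ = f · v/(v + v_s) = 1325 × 331/342 ≈ 1282 Hz.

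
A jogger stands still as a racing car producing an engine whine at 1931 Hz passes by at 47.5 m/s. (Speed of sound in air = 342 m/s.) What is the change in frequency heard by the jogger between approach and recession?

Approaching: f₁ = f · v/(v − v_s) = 1931 × 342/294.5 ≈ 2242 Hz.
Receding: f₂ = f · v/(v + v_s) = 1931 × 342/389.5 ≈ 1696 Hz.
Drop: f₁ − f₂ = 2f·v·v_s/(v² − v_s²) = 2 × 1931 × 342 × 47.5/(342² − 47.5²) ≈ 547 Hz.

547 Hz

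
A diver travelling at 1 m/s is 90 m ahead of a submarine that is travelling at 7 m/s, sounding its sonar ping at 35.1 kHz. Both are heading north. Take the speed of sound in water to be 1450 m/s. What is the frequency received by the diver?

35.2 kHz

The diver is ahead, so the submarine is moving toward it while the diver is moving away from the submarine.
With source approaching and observer receding, f' = f · (v − v_o)/(v − v_s).
f' = 35.1 × (1450 − 1)/(1450 − 7) = 35.1 × 1449/1443 ≈ 35.2 kHz.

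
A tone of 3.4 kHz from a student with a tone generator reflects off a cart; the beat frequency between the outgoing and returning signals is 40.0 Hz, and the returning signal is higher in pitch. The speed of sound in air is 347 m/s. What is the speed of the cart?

Double Doppler shift off a moving reflector: f₂ = f₀ · (v + u)/(v − u) (u > 0 toward emitter).
Returning signal is higher, so f₂ = f₀ + Δf = 3400 + 40 = 3440 Hz.
Rearranging, u = v · (f₂ − f₀)/(f₂ + f₀) = 347 × 40/6840 ≈ 2.03 m/s.
So the cart is moving at 2.03 m/s toward the emitter.

2.03 m/s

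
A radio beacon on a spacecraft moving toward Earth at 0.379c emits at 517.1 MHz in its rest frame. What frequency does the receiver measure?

Relativistic Doppler for frequency: f' = f₀ · √((1 + β)/(1 − β)).
f' = 517.1 × √(1.3790/0.6210) = 517.1 × 1.49017 ≈ 770.6 MHz.

770.6 MHz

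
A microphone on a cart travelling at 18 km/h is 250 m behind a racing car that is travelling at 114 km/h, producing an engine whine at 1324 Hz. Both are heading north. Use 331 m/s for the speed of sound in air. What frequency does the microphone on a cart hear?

1227 Hz

114 km/h = 31.67 m/s; 18 km/h = 5 m/s.
The microphone on a cart is behind, so the racing car is moving away from it while the microphone on a cart is moving toward the racing car.
General Doppler shift: f' = f · (v + v_o)/(v + v_s).
f' = 1324 × (331 + 5)/(331 + 31.67) = 1324 × 336/362.67 ≈ 1227 Hz.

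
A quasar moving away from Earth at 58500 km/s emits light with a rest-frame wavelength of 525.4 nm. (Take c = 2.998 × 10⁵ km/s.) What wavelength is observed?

β = v/c = 58500/299800 = 0.1951.
Relativistic Doppler for wavelength: λ' = λ₀ · √((1 + β)/(1 − β)).
λ' = 525.4 × √(1.1951/0.8049) = 525.4 × 1.21855 ≈ 640.2 nm.

640.2 nm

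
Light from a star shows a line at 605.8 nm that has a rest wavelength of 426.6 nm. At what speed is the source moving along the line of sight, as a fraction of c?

0.337c

λ'/λ₀ = 1.4201 > 1 (redshift), so the source is receding.
λ'/λ₀ = √((1 + β)/(1 − β)) for a receding source ⇒ β = (r² − 1)/(r² + 1) with r = λ'/λ₀.
β = (2.0166 − 1)/(2.0166 + 1) ≈ 0.337.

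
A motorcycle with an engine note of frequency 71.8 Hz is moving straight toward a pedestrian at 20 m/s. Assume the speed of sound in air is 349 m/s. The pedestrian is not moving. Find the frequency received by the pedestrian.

76 Hz

With the source moving toward a stationary observer, f' = f · v/(v − v_s).
f' = 71.8 × 349/(349 − 20) = 71.8 × 349/329 ≈ 76 Hz.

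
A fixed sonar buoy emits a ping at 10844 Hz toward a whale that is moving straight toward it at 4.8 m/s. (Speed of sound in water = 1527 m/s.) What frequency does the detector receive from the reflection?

10912 Hz

The whale first receives the wave as a moving observer: f₁ = f₀ · (v + u)/v = 10844 × (1527 + 4.8)/1527 ≈ 10878 Hz.
The reflection then acts as a moving source: f₂ = f₁ · v/(v − u) ≈ 10912 Hz.
Equivalently f₂ = f₀ · (v + u)/(v − u).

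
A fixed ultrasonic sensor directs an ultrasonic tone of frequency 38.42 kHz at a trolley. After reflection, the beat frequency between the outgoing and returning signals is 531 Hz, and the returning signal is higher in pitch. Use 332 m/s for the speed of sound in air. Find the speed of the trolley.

2.28 m/s

Double Doppler shift off a moving reflector: f₂ = f₀ · (v + u)/(v − u) (u > 0 toward emitter).
Returning signal is higher, so f₂ = f₀ + Δf = 38420 + 531 = 38951 Hz.
Rearranging, u = v · (f₂ − f₀)/(f₂ + f₀) = 332 × 531/77371 ≈ 2.28 m/s.
So the trolley is moving at 2.28 m/s toward the emitter.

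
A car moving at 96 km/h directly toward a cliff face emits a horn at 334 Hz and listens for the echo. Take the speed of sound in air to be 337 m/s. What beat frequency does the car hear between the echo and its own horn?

57.4 Hz

96 km/h = 26.67 m/s.
The cliff face receives the sound from a moving source: f₁ = f₀ · v/(v − v_e) = 334 × 337/310.33 ≈ 362.7 Hz.
On the return leg the car is a moving observer: f₂ = f₁ · (v + v_e)/v = 362.7 × 363.67/337 ≈ 391.4 Hz.
Equivalently f₂ = f₀ · (v + v_e)/(v − v_e).
Beat against the emitted tone: |f₂ − f₀| = 2v_e·f₀/(v − v_e) = 2 × 26.67 × 334/310.33 ≈ 57.4 Hz.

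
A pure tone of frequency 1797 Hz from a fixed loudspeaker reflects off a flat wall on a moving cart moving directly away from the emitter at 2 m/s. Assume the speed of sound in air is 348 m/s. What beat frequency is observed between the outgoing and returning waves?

20.5 Hz

The flat wall on a moving cart first receives the wave as a moving observer: f₁ = f₀ · (v − u)/v = 1797 × (348 − 2)/348 ≈ 1786.7 Hz.
On reflection it acts as a source moving away from the stationary detector: f₂ = f₁ · v/(v + u) = 1786.7 × 348/350 ≈ 1776.5 Hz.
Beat frequency: |f₂ − f₀| = 2u·f₀/(v + u) = 2 × 2 × 1797/350 ≈ 20.5 Hz.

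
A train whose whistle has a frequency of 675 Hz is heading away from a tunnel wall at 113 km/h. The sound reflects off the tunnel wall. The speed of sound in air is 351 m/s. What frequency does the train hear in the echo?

564 Hz

113 km/h = 31.39 m/s.
The tunnel wall receives the sound from a moving source: f₁ = f₀ · v/(v + v_e) = 675 × 351/382.39 ≈ 620 Hz.
On the return leg the train is a moving observer: f₂ = f₁ · (v − v_e)/v = 620 × 319.61/351 ≈ 564 Hz.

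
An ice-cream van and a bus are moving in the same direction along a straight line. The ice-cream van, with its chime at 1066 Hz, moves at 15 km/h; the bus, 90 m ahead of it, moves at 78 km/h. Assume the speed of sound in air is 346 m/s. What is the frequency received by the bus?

15 km/h = 4.167 m/s; 78 km/h = 21.67 m/s.
The bus is ahead, so the ice-cream van is moving toward it while the bus is moving away from the ice-cream van.
General Doppler shift: f' = f · (v − v_o)/(v − v_s).
f' = 1066 × (346 − 21.67)/(346 − 4.167) = 1066 × 324.33/341.83 ≈ 1011 Hz.

1011 Hz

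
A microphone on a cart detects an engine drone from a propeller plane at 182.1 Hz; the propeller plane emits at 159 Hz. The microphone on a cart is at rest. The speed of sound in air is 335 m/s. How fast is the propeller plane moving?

f' > f, so the propeller plane is approaching.
f' = f · v/(v − v_s) ⇒ v_s = v · |1 − f/f'|.
v_s = 335 × |1 − 159/182.1| = 335 × 0.1269 ≈ 42 m/s.

42 m/s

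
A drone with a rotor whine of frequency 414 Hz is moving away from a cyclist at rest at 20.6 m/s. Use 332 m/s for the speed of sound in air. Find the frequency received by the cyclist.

390 Hz

Only the source moves, away from the listener, so f' = f · v/(v + v_s).
f' = 414 × 332/(332 + 20.6) = 414 × 332/352.6 ≈ 390 Hz.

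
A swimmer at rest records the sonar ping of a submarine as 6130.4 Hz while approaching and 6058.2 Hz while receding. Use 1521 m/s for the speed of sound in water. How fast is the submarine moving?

9.0 m/s

f₁/f₂ = (v + v_s)/(v − v_s), so v_s = v · (f₁ − f₂)/(f₁ + f₂).
v_s = 1521 × (6130.4 − 6058.2)/(6130.4 + 6058.2) = 1521 × 72.2/12188.6 ≈ 9.0 m/s.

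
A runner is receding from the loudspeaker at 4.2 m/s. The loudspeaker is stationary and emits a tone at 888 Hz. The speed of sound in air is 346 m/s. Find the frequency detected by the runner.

Only the observer moves, away from the source, so f' = f · (v − v_o)/v.
f' = 888 × (346 − 4.2)/346 = 888 × 341.8/346 ≈ 877 Hz.

877 Hz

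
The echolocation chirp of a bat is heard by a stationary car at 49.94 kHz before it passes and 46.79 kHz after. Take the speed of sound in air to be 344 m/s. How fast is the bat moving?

f₁/f₂ = (v + v_s)/(v − v_s), so v_s = v · (f₁ − f₂)/(f₁ + f₂).
v_s = 344 × (49.94 − 46.79)/(49.94 + 46.79) = 344 × 3.15/96.73 ≈ 11.2 m/s.

11.2 m/s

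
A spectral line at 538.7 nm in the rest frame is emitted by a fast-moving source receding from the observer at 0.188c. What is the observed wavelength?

651.6 nm

Relativistic Doppler for wavelength: λ' = λ₀ · √((1 + β)/(1 − β)).
λ' = 538.7 × √(1.1880/0.8120) = 538.7 × 1.20957 ≈ 651.6 nm.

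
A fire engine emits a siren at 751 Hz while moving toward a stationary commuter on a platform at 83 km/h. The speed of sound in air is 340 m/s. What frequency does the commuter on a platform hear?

83 km/h = 23.06 m/s.
Only the source moves, toward the listener, so f' = f · v/(v − v_s).
f' = 751 × 340/(340 − 23.06) = 751 × 340/316.9 ≈ 806 Hz.

806 Hz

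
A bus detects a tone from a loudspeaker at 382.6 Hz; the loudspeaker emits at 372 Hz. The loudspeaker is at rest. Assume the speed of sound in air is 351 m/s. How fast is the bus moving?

f' > f, so the bus is approaching.
f' = f · (v + v_o)/v ⇒ v_o = v · |f'/f − 1|.
v_o = 351 × |382.6/372 − 1| = 351 × 0.02849 ≈ 10.0 m/s.

10.0 m/s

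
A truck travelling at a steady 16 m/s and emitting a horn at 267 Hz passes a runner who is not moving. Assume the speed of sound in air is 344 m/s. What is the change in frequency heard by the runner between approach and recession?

24.9 Hz

Approaching: f₁ = f · v/(v − v_s) = 267 × 344/328 ≈ 280.0 Hz.
Receding: f₂ = f · v/(v + v_s) = 267 × 344/360 ≈ 255.1 Hz.
Drop: f₁ − f₂ = 2f·v·v_s/(v² − v_s²) = 2 × 267 × 344 × 16/(344² − 16²) ≈ 24.9 Hz.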